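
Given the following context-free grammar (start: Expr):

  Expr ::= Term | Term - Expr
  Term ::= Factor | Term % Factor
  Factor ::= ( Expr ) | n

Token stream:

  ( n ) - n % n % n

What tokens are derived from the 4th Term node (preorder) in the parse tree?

[Expr [Term [Factor ( [Expr [Term [Factor n]]] )]] - [Expr [Term [Term [Term [Factor n]] % [Factor n]] % [Factor n]]]]

n % n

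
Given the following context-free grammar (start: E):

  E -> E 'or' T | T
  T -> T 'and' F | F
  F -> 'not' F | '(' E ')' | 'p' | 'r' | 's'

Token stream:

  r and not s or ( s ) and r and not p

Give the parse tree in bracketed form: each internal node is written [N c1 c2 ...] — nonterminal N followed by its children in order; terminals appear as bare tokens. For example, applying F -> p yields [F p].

E
E or T
T or T
T and F or T
F and F or T
r and F or T
r and not F or T
r and not s or T
r and not s or T and F
r and not s or T and F and F
r and not s or F and F and F
r and not s or ( E ) and F and F
r and not s or ( T ) and F and F
r and not s or ( F ) and F and F
r and not s or ( s ) and F and F
r and not s or ( s ) and r and F
r and not s or ( s ) and r and not F
r and not s or ( s ) and r and not p

[E [E [T [T [F r]] and [F not [F s]]]] or [T [T [T [F ( [E [T [F s]]] )]] and [F r]] and [F not [F p]]]]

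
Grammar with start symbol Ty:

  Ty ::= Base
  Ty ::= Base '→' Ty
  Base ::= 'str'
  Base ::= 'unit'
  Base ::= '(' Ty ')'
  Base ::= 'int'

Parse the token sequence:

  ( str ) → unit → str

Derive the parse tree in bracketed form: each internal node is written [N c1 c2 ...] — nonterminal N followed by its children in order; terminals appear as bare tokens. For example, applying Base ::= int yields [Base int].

[Ty [Base ( [Ty [Base str]] )] → [Ty [Base unit] → [Ty [Base str]]]]

Ty
Base → Ty
( Ty ) → Ty
( Base ) → Ty
( str ) → Ty
( str ) → Base → Ty
( str ) → unit → Ty
( str ) → unit → Base
( str ) → unit → str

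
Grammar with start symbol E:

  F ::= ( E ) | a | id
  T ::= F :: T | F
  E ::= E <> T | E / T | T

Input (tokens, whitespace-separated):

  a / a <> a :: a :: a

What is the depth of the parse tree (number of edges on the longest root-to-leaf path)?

5

[E [E [E [T [F a]]] / [T [F a]]] <> [T [F a] :: [T [F a] :: [T [F a]]]]]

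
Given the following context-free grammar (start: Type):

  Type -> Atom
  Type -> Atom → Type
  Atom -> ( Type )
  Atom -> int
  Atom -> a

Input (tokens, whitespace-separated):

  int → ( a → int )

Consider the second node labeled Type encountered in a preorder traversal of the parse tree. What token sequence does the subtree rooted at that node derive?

[Type [Atom int] → [Type [Atom ( [Type [Atom a] → [Type [Atom int]]] )]]]

( a → int )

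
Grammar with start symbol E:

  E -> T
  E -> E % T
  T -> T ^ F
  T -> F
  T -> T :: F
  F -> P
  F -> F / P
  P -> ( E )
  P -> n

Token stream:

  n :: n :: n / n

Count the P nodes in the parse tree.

4

[E [T [T [T [F [P n]]] :: [F [P n]]] :: [F [F [P n]] / [P n]]]]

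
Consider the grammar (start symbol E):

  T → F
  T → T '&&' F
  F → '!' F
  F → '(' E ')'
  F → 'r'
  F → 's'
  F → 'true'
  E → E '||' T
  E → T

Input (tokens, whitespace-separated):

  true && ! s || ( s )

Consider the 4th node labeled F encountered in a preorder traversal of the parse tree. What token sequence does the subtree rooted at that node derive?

( s )

[E [E [T [T [F true]] && [F ! [F s]]]] || [T [F ( [E [T [F s]]] )]]]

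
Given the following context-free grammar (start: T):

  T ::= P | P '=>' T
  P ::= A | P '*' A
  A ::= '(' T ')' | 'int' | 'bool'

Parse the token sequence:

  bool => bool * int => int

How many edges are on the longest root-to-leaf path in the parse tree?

[T [P [A bool]] => [T [P [P [A bool]] * [A int]] => [T [P [A int]]]]]

5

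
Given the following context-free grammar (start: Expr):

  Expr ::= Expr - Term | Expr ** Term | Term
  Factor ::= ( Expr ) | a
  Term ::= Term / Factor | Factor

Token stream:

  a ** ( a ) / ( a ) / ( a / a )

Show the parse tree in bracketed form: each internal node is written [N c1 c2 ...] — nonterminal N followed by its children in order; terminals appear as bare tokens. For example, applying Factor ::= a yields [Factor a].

[Expr [Expr [Term [Factor a]]] ** [Term [Term [Term [Factor ( [Expr [Term [Factor a]]] )]] / [Factor ( [Expr [Term [Factor a]]] )]] / [Factor ( [Expr [Term [Term [Factor a]] / [Factor a]]] )]]]

Expr
Expr ** Term
Term ** Term
Factor ** Term
a ** Term
a ** Term / Factor
a ** Term / Factor / Factor
a ** Factor / Factor / Factor
a ** ( Expr ) / Factor / Factor
a ** ( Term ) / Factor / Factor
a ** ( Factor ) / Factor / Factor
a ** ( a ) / Factor / Factor
a ** ( a ) / ( Expr ) / Factor
a ** ( a ) / ( Term ) / Factor
a ** ( a ) / ( Factor ) / Factor
a ** ( a ) / ( a ) / Factor
a ** ( a ) / ( a ) / ( Expr )
a ** ( a ) / ( a ) / ( Term )
a ** ( a ) / ( a ) / ( Term / Factor )
a ** ( a ) / ( a ) / ( Factor / Factor )
a ** ( a ) / ( a ) / ( a / Factor )
a ** ( a ) / ( a ) / ( a / a )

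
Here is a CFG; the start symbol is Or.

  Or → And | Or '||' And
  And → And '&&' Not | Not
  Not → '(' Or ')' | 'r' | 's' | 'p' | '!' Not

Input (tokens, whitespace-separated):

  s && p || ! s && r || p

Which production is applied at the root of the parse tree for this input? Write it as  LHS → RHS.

[Or [Or [Or [And [And [Not s]] && [Not p]]] || [And [And [Not ! [Not s]]] && [Not r]]] || [And [Not p]]]

Or → Or '||' And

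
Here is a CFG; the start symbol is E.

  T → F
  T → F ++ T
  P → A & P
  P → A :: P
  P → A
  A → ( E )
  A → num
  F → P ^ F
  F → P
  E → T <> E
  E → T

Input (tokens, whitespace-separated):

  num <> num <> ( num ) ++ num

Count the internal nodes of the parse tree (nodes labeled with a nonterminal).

24

[E [T [F [P [A num]]]] <> [E [T [F [P [A num]]]] <> [E [T [F [P [A ( [E [T [F [P [A num]]]]] )]]] ++ [T [F [P [A num]]]]]]]]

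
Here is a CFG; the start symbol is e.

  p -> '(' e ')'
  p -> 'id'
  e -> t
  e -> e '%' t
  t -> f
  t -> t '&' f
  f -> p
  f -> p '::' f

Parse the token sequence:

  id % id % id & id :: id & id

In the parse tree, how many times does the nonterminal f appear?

[e [e [e [t [f [p id]]]] % [t [f [p id]]]] % [t [t [t [f [p id]]] & [f [p id] :: [f [p id]]]] & [f [p id]]]]

6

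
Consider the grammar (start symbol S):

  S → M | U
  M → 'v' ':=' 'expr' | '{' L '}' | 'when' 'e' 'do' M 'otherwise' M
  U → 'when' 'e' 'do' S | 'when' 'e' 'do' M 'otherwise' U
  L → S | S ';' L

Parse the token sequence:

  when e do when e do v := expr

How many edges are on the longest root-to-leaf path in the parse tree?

[S [U when e do [S [U when e do [S [M v := expr]]]]]]

6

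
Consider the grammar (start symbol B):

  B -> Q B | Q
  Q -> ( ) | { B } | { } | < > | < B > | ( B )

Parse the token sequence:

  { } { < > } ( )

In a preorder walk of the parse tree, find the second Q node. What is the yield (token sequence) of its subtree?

[B [Q { }] [B [Q { [B [Q < >]] }] [B [Q ( )]]]]

{ < > }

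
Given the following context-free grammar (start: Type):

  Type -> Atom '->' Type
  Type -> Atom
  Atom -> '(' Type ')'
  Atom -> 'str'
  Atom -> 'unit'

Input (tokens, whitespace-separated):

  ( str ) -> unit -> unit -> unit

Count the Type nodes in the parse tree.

5

[Type [Atom ( [Type [Atom str]] )] -> [Type [Atom unit] -> [Type [Atom unit] -> [Type [Atom unit]]]]]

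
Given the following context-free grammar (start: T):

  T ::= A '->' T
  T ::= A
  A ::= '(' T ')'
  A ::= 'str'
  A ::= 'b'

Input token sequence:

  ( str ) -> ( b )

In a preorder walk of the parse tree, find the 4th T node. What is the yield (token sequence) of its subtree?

b

[T [A ( [T [A str]] )] -> [T [A ( [T [A b]] )]]]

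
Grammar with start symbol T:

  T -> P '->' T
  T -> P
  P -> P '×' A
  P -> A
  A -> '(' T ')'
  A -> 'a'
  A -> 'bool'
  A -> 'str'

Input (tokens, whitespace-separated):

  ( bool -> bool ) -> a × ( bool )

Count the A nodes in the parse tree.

[T [P [A ( [T [P [A bool]] -> [T [P [A bool]]]] )]] -> [T [P [P [A a]] × [A ( [T [P [A bool]]] )]]]]

6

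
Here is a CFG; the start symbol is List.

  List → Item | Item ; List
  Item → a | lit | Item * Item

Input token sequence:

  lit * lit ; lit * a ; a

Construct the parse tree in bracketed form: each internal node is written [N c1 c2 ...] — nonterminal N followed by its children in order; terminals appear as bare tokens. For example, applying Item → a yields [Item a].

List
Item ; List
Item * Item ; List
lit * Item ; List
lit * lit ; List
lit * lit ; Item ; List
lit * lit ; Item * Item ; List
lit * lit ; lit * Item ; List
lit * lit ; lit * a ; List
lit * lit ; lit * a ; Item
lit * lit ; lit * a ; a

[List [Item [Item lit] * [Item lit]] ; [List [Item [Item lit] * [Item a]] ; [List [Item a]]]]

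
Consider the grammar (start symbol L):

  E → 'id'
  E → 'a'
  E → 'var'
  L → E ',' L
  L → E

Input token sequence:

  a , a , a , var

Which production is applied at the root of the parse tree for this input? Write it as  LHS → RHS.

L → E ',' L

[L [E a] , [L [E a] , [L [E a] , [L [E var]]]]]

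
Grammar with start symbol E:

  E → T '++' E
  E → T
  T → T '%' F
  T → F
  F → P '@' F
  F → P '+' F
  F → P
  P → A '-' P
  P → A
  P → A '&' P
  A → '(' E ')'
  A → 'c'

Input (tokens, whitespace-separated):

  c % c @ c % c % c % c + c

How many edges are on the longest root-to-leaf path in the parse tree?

9

[E [T [T [T [T [T [F [P [A c]]]] % [F [P [A c]] @ [F [P [A c]]]]] % [F [P [A c]]]] % [F [P [A c]]]] % [F [P [A c]] + [F [P [A c]]]]]]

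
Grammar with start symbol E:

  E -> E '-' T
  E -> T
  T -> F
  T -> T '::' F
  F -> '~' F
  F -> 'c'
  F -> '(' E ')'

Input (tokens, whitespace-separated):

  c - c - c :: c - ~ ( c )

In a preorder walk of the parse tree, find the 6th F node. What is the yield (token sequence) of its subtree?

( c )

[E [E [E [E [T [F c]]] - [T [F c]]] - [T [T [F c]] :: [F c]]] - [T [F ~ [F ( [E [T [F c]]] )]]]]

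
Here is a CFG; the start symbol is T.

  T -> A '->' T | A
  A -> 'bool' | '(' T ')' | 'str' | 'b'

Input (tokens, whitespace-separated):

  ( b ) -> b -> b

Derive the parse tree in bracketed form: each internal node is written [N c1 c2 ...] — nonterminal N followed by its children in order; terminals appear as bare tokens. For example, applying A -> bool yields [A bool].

[T [A ( [T [A b]] )] -> [T [A b] -> [T [A b]]]]

T
A -> T
( T ) -> T
( A ) -> T
( b ) -> T
( b ) -> A -> T
( b ) -> b -> T
( b ) -> b -> A
( b ) -> b -> b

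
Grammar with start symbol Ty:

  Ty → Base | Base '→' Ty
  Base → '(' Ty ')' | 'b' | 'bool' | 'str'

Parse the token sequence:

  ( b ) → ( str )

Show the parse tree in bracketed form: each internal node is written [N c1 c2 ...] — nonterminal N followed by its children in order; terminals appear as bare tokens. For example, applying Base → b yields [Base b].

Ty
Base → Ty
( Ty ) → Ty
( Base ) → Ty
( b ) → Ty
( b ) → Base
( b ) → ( Ty )
( b ) → ( Base )
( b ) → ( str )

[Ty [Base ( [Ty [Base b]] )] → [Ty [Base ( [Ty [Base str]] )]]]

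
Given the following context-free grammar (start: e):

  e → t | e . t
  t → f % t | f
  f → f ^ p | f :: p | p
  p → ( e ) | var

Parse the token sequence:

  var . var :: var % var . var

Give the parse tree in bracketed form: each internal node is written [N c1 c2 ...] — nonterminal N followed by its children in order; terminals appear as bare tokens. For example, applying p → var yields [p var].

[e [e [e [t [f [p var]]]] . [t [f [f [p var]] :: [p var]] % [t [f [p var]]]]] . [t [f [p var]]]]

e
e . t
e . t . t
t . t . t
f . t . t
p . t . t
var . t . t
var . f % t . t
var . f :: p % t . t
var . p :: p % t . t
var . var :: p % t . t
var . var :: var % t . t
var . var :: var % f . t
var . var :: var % p . t
var . var :: var % var . t
var . var :: var % var . f
var . var :: var % var . p
var . var :: var % var . var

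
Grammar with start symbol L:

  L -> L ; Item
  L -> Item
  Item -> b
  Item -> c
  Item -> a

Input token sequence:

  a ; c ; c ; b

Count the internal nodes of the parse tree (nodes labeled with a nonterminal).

8

[L [L [L [L [Item a]] ; [Item c]] ; [Item c]] ; [Item b]]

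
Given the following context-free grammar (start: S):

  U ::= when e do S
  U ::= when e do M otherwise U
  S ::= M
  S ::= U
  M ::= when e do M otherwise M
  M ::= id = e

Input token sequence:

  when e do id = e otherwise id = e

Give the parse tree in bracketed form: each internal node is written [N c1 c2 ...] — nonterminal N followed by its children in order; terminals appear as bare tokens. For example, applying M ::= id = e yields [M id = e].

[S [M when e do [M id = e] otherwise [M id = e]]]

S
M
when e do M otherwise M
when e do id = e otherwise M
when e do id = e otherwise id = e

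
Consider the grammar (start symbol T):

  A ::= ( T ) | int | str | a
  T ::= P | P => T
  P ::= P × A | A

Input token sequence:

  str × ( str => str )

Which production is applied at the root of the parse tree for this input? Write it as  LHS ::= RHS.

T ::= P

[T [P [P [A str]] × [A ( [T [P [A str]] => [T [P [A str]]]] )]]]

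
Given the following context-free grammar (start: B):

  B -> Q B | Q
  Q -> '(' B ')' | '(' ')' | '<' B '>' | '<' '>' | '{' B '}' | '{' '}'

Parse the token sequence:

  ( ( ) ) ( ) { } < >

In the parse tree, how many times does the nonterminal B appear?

5

[B [Q ( [B [Q ( )]] )] [B [Q ( )] [B [Q { }] [B [Q < >]]]]]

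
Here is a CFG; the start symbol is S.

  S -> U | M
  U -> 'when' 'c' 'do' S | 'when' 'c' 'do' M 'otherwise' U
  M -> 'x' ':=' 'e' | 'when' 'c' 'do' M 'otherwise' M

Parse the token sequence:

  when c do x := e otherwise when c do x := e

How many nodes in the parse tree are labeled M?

[S [U when c do [M x := e] otherwise [U when c do [S [M x := e]]]]]

2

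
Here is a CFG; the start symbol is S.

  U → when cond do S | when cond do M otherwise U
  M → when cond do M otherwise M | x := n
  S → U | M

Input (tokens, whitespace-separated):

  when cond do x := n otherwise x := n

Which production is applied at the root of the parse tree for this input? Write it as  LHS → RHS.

[S [M when cond do [M x := n] otherwise [M x := n]]]

S → M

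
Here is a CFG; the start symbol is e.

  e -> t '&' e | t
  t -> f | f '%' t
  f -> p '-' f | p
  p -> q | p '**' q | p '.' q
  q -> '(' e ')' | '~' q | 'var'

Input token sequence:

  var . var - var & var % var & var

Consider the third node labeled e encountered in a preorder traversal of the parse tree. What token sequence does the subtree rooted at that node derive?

[e [t [f [p [p [q var]] . [q var]] - [f [p [q var]]]]] & [e [t [f [p [q var]]] % [t [f [p [q var]]]]] & [e [t [f [p [q var]]]]]]]

var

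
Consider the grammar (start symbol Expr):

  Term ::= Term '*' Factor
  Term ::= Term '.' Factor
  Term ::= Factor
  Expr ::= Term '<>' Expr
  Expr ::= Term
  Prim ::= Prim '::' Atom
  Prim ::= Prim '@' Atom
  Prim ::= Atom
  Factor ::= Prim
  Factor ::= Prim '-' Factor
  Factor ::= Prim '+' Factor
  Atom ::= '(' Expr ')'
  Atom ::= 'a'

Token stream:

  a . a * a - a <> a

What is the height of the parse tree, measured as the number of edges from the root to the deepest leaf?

[Expr [Term [Term [Term [Factor [Prim [Atom a]]]] . [Factor [Prim [Atom a]]]] * [Factor [Prim [Atom a]] - [Factor [Prim [Atom a]]]]] <> [Expr [Term [Factor [Prim [Atom a]]]]]]

7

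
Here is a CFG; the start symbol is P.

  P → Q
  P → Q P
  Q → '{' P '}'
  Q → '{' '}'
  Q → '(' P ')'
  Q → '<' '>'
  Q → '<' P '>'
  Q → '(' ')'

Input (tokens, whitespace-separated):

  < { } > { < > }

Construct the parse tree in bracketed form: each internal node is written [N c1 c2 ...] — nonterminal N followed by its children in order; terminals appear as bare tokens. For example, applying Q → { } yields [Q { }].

[P [Q < [P [Q { }]] >] [P [Q { [P [Q < >]] }]]]

P
Q P
< P > P
< Q > P
< { } > P
< { } > Q
< { } > { P }
< { } > { Q }
< { } > { < > }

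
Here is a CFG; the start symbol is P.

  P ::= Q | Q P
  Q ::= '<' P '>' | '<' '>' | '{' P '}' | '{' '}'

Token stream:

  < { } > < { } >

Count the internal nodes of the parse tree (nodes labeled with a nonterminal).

[P [Q < [P [Q { }]] >] [P [Q < [P [Q { }]] >]]]

8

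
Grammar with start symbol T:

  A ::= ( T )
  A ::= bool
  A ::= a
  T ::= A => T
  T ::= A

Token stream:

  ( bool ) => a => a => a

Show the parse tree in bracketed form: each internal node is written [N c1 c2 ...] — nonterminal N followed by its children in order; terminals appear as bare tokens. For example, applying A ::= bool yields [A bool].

[T [A ( [T [A bool]] )] => [T [A a] => [T [A a] => [T [A a]]]]]

T
A => T
( T ) => T
( A ) => T
( bool ) => T
( bool ) => A => T
( bool ) => a => T
( bool ) => a => A => T
( bool ) => a => a => T
( bool ) => a => a => A
( bool ) => a => a => a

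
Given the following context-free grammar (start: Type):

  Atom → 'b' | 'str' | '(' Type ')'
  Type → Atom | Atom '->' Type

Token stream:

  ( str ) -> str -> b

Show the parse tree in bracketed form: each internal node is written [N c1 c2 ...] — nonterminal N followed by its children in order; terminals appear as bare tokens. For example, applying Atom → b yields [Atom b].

Type
Atom -> Type
( Type ) -> Type
( Atom ) -> Type
( str ) -> Type
( str ) -> Atom -> Type
( str ) -> str -> Type
( str ) -> str -> Atom
( str ) -> str -> b

[Type [Atom ( [Type [Atom str]] )] -> [Type [Atom str] -> [Type [Atom b]]]]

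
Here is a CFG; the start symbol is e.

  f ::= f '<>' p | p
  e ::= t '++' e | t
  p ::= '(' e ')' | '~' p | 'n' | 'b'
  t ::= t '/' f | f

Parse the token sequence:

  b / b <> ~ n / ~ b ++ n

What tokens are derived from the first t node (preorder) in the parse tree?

[e [t [t [t [f [p b]]] / [f [f [p b]] <> [p ~ [p n]]]] / [f [p ~ [p b]]]] ++ [e [t [f [p n]]]]]

b / b <> ~ n / ~ b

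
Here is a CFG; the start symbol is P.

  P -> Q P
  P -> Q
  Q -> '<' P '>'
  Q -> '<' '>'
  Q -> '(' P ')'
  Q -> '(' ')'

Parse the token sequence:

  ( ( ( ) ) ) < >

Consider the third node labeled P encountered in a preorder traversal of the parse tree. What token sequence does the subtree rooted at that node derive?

( )

[P [Q ( [P [Q ( [P [Q ( )]] )]] )] [P [Q < >]]]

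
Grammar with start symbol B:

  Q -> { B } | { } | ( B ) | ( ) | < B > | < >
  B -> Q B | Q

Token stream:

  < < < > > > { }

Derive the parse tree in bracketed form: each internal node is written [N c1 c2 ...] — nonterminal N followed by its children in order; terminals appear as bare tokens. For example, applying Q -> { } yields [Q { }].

[B [Q < [B [Q < [B [Q < >]] >]] >] [B [Q { }]]]

B
Q B
< B > B
< Q > B
< < B > > B
< < Q > > B
< < < > > > B
< < < > > > Q
< < < > > > { }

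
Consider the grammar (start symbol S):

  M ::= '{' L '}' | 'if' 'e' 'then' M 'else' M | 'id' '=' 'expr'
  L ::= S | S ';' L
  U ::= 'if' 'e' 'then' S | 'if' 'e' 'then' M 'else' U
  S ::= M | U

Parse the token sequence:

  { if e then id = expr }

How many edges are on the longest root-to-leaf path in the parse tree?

[S [M { [L [S [U if e then [S [M id = expr]]]]] }]]

7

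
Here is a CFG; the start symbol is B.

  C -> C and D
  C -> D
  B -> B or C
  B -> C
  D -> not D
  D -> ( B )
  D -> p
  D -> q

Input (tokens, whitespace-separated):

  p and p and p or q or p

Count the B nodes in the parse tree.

[B [B [B [C [C [C [D p]] and [D p]] and [D p]]] or [C [D q]]] or [C [D p]]]

3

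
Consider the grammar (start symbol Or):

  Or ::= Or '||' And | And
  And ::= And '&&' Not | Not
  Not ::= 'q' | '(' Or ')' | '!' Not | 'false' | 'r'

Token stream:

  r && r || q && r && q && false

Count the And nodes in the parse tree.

[Or [Or [And [And [Not r]] && [Not r]]] || [And [And [And [And [Not q]] && [Not r]] && [Not q]] && [Not false]]]

6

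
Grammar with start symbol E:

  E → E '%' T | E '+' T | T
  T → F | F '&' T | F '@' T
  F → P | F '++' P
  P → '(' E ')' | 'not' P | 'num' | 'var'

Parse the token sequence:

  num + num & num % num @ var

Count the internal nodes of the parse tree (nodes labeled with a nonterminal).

18

[E [E [E [T [F [P num]]]] + [T [F [P num]] & [T [F [P num]]]]] % [T [F [P num]] @ [T [F [P var]]]]]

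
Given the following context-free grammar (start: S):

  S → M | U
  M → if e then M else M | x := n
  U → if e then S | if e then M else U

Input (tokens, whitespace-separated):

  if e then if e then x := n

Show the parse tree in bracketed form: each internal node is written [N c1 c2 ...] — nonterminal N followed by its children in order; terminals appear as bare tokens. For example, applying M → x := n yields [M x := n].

S
U
if e then S
if e then U
if e then if e then S
if e then if e then M
if e then if e then x := n

[S [U if e then [S [U if e then [S [M x := n]]]]]]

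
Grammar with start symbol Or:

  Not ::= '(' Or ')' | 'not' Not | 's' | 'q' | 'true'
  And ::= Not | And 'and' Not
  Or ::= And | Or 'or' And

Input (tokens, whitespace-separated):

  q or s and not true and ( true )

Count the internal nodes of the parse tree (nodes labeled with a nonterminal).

[Or [Or [And [Not q]]] or [And [And [And [Not s]] and [Not not [Not true]]] and [Not ( [Or [And [Not true]]] )]]]

14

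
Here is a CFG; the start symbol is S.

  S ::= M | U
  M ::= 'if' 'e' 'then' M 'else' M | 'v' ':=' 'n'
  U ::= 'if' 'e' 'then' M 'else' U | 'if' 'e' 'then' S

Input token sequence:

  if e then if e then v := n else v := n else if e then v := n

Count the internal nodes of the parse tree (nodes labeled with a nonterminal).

[S [U if e then [M if e then [M v := n] else [M v := n]] else [U if e then [S [M v := n]]]]]

8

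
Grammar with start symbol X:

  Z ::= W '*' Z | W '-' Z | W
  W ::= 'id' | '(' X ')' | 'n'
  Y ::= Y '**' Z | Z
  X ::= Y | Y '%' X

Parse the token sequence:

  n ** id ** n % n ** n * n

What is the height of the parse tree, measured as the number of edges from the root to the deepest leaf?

[X [Y [Y [Y [Z [W n]]] ** [Z [W id]]] ** [Z [W n]]] % [X [Y [Y [Z [W n]]] ** [Z [W n] * [Z [W n]]]]]]

6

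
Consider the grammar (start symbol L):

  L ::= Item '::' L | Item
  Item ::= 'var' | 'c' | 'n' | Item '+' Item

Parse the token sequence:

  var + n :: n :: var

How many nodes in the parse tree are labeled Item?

5

[L [Item [Item var] + [Item n]] :: [L [Item n] :: [L [Item var]]]]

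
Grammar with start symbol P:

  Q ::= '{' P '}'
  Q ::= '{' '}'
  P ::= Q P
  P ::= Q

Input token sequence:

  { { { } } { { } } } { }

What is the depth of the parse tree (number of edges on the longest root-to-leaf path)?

[P [Q { [P [Q { [P [Q { }]] }] [P [Q { [P [Q { }]] }]]] }] [P [Q { }]]]

7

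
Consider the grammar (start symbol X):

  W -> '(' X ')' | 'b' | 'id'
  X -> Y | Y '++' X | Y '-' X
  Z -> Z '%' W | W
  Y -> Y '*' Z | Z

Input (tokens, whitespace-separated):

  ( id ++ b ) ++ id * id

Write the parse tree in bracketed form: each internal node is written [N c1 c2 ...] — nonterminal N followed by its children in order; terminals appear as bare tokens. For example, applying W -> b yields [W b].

[X [Y [Z [W ( [X [Y [Z [W id]]] ++ [X [Y [Z [W b]]]]] )]]] ++ [X [Y [Y [Z [W id]]] * [Z [W id]]]]]

X
Y ++ X
Z ++ X
W ++ X
( X ) ++ X
( Y ++ X ) ++ X
( Z ++ X ) ++ X
( W ++ X ) ++ X
( id ++ X ) ++ X
( id ++ Y ) ++ X
( id ++ Z ) ++ X
( id ++ W ) ++ X
( id ++ b ) ++ X
( id ++ b ) ++ Y
( id ++ b ) ++ Y * Z
( id ++ b ) ++ Z * Z
( id ++ b ) ++ W * Z
( id ++ b ) ++ id * Z
( id ++ b ) ++ id * W
( id ++ b ) ++ id * id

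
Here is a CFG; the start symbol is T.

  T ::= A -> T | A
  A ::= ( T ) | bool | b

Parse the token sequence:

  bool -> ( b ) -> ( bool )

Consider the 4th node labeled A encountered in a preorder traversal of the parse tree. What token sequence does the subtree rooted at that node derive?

( bool )

[T [A bool] -> [T [A ( [T [A b]] )] -> [T [A ( [T [A bool]] )]]]]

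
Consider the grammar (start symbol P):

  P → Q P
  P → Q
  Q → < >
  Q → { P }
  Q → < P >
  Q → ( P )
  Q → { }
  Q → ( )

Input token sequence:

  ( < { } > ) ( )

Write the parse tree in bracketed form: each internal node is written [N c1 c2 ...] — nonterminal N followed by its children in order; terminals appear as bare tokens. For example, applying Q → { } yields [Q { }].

P
Q P
( P ) P
( Q ) P
( < P > ) P
( < Q > ) P
( < { } > ) P
( < { } > ) Q
( < { } > ) ( )

[P [Q ( [P [Q < [P [Q { }]] >]] )] [P [Q ( )]]]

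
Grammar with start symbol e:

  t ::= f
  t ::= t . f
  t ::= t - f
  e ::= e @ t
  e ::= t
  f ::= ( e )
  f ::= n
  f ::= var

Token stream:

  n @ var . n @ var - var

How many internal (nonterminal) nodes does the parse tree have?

13

[e [e [e [t [f n]]] @ [t [t [f var]] . [f n]]] @ [t [t [f var]] - [f var]]]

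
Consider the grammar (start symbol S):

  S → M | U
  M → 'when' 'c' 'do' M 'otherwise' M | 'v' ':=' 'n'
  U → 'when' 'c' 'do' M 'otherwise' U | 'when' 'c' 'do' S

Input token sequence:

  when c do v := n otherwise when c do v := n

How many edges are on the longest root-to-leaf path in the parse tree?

5

[S [U when c do [M v := n] otherwise [U when c do [S [M v := n]]]]]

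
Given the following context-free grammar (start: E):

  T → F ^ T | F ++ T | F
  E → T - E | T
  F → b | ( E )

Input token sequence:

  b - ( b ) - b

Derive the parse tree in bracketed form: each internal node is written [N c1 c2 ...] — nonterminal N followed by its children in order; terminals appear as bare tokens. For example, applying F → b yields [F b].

[E [T [F b]] - [E [T [F ( [E [T [F b]]] )]] - [E [T [F b]]]]]

E
T - E
F - E
b - E
b - T - E
b - F - E
b - ( E ) - E
b - ( T ) - E
b - ( F ) - E
b - ( b ) - E
b - ( b ) - T
b - ( b ) - F
b - ( b ) - b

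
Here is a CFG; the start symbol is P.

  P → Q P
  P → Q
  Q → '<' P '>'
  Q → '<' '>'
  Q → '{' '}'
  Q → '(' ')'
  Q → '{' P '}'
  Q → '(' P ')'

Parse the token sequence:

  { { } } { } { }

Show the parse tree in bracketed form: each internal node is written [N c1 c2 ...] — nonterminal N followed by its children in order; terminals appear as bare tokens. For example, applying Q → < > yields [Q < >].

[P [Q { [P [Q { }]] }] [P [Q { }] [P [Q { }]]]]

P
Q P
{ P } P
{ Q } P
{ { } } P
{ { } } Q P
{ { } } { } P
{ { } } { } Q
{ { } } { } { }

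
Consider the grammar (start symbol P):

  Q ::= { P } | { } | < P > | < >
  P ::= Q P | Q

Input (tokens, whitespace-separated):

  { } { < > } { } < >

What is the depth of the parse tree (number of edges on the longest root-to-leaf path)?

[P [Q { }] [P [Q { [P [Q < >]] }] [P [Q { }] [P [Q < >]]]]]

5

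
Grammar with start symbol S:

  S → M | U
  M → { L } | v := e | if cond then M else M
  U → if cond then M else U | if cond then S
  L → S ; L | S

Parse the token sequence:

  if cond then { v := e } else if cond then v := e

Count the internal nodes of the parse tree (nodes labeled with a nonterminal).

[S [U if cond then [M { [L [S [M v := e]]] }] else [U if cond then [S [M v := e]]]]]

9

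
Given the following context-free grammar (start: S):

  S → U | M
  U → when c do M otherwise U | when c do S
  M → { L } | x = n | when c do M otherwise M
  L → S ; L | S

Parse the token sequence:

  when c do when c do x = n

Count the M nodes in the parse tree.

[S [U when c do [S [U when c do [S [M x = n]]]]]]

1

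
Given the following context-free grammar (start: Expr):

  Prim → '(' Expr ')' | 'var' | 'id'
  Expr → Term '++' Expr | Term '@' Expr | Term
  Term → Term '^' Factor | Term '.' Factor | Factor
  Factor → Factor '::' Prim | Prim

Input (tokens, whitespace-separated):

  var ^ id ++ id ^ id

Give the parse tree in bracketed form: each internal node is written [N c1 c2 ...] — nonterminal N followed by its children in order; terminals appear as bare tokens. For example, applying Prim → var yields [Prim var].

Expr
Term ++ Expr
Term ^ Factor ++ Expr
Factor ^ Factor ++ Expr
Prim ^ Factor ++ Expr
var ^ Factor ++ Expr
var ^ Prim ++ Expr
var ^ id ++ Expr
var ^ id ++ Term
var ^ id ++ Term ^ Factor
var ^ id ++ Factor ^ Factor
var ^ id ++ Prim ^ Factor
var ^ id ++ id ^ Factor
var ^ id ++ id ^ Prim
var ^ id ++ id ^ id

[Expr [Term [Term [Factor [Prim var]]] ^ [Factor [Prim id]]] ++ [Expr [Term [Term [Factor [Prim id]]] ^ [Factor [Prim id]]]]]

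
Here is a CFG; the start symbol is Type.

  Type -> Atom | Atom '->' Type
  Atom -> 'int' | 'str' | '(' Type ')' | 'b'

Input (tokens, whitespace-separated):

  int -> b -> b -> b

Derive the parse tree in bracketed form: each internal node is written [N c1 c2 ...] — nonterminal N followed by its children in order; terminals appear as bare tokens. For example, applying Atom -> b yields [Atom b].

[Type [Atom int] -> [Type [Atom b] -> [Type [Atom b] -> [Type [Atom b]]]]]

Type
Atom -> Type
int -> Type
int -> Atom -> Type
int -> b -> Type
int -> b -> Atom -> Type
int -> b -> b -> Type
int -> b -> b -> Atom
int -> b -> b -> b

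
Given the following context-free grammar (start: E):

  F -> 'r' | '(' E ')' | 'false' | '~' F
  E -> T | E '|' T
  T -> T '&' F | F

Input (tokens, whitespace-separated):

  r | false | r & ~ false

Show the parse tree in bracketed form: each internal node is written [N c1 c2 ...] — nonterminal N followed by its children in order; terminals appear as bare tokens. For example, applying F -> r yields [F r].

[E [E [E [T [F r]]] | [T [F false]]] | [T [T [F r]] & [F ~ [F false]]]]

E
E | T
E | T | T
T | T | T
F | T | T
r | T | T
r | F | T
r | false | T
r | false | T & F
r | false | F & F
r | false | r & F
r | false | r & ~ F
r | false | r & ~ false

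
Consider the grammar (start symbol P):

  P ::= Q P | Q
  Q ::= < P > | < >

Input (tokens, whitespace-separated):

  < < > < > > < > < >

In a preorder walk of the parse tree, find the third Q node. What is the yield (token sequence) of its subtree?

< >

[P [Q < [P [Q < >] [P [Q < >]]] >] [P [Q < >] [P [Q < >]]]]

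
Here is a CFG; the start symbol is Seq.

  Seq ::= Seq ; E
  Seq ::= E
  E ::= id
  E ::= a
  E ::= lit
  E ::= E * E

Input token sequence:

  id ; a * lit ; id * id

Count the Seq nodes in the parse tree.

3

[Seq [Seq [Seq [E id]] ; [E [E a] * [E lit]]] ; [E [E id] * [E id]]]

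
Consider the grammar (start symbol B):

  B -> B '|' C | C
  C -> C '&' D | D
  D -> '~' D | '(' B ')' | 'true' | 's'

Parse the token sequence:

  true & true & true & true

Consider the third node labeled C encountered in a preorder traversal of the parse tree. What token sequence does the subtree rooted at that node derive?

[B [C [C [C [C [D true]] & [D true]] & [D true]] & [D true]]]

true & true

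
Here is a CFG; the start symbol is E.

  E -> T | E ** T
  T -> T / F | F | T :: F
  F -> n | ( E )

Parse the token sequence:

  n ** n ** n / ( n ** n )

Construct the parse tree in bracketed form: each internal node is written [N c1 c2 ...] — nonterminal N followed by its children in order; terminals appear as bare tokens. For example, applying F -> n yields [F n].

E
E ** T
E ** T ** T
T ** T ** T
F ** T ** T
n ** T ** T
n ** F ** T
n ** n ** T
n ** n ** T / F
n ** n ** F / F
n ** n ** n / F
n ** n ** n / ( E )
n ** n ** n / ( E ** T )
n ** n ** n / ( T ** T )
n ** n ** n / ( F ** T )
n ** n ** n / ( n ** T )
n ** n ** n / ( n ** F )
n ** n ** n / ( n ** n )

[E [E [E [T [F n]]] ** [T [F n]]] ** [T [T [F n]] / [F ( [E [E [T [F n]]] ** [T [F n]]] )]]]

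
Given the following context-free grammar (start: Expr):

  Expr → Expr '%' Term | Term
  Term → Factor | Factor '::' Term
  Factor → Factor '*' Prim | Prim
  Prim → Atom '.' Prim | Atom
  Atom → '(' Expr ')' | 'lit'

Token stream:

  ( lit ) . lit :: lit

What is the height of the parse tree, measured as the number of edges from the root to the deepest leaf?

10

[Expr [Term [Factor [Prim [Atom ( [Expr [Term [Factor [Prim [Atom lit]]]]] )] . [Prim [Atom lit]]]] :: [Term [Factor [Prim [Atom lit]]]]]]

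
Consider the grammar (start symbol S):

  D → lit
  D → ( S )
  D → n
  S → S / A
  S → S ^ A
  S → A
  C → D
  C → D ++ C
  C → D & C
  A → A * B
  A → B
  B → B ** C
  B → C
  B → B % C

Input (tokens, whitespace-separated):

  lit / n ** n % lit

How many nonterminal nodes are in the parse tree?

16

[S [S [A [B [C [D lit]]]]] / [A [B [B [B [C [D n]]] ** [C [D n]]] % [C [D lit]]]]]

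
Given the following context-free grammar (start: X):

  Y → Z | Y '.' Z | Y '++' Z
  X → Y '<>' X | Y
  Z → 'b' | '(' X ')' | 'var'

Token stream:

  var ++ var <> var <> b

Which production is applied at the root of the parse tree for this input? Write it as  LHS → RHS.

[X [Y [Y [Z var]] ++ [Z var]] <> [X [Y [Z var]] <> [X [Y [Z b]]]]]

X → Y '<>' X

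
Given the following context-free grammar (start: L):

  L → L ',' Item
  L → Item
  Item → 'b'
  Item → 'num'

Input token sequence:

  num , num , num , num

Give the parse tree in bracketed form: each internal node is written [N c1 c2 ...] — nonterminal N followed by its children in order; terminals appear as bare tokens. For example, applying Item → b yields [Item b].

L
L , Item
L , Item , Item
L , Item , Item , Item
Item , Item , Item , Item
num , Item , Item , Item
num , num , Item , Item
num , num , num , Item
num , num , num , num

[L [L [L [L [Item num]] , [Item num]] , [Item num]] , [Item num]]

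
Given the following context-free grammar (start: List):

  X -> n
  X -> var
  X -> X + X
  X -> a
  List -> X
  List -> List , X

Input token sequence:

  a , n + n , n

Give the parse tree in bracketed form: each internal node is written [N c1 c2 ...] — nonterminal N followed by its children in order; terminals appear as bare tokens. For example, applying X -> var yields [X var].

[List [List [List [X a]] , [X [X n] + [X n]]] , [X n]]

List
List , X
List , X , X
X , X , X
a , X , X
a , X + X , X
a , n + X , X
a , n + n , X
a , n + n , n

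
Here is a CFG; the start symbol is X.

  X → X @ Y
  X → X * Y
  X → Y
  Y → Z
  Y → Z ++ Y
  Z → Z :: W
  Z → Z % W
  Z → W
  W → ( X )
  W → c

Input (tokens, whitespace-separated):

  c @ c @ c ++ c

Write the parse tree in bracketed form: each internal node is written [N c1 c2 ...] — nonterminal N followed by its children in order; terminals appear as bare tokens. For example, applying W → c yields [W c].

[X [X [X [Y [Z [W c]]]] @ [Y [Z [W c]]]] @ [Y [Z [W c]] ++ [Y [Z [W c]]]]]

X
X @ Y
X @ Y @ Y
Y @ Y @ Y
Z @ Y @ Y
W @ Y @ Y
c @ Y @ Y
c @ Z @ Y
c @ W @ Y
c @ c @ Y
c @ c @ Z ++ Y
c @ c @ W ++ Y
c @ c @ c ++ Y
c @ c @ c ++ Z
c @ c @ c ++ W
c @ c @ c ++ c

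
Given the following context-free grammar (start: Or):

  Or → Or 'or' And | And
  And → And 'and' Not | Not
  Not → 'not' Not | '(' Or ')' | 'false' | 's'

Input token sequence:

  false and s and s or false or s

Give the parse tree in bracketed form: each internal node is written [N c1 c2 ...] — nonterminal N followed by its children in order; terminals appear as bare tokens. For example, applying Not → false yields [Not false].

Or
Or or And
Or or And or And
And or And or And
And and Not or And or And
And and Not and Not or And or And
Not and Not and Not or And or And
false and Not and Not or And or And
false and s and Not or And or And
false and s and s or And or And
false and s and s or Not or And
false and s and s or false or And
false and s and s or false or Not
false and s and s or false or s

[Or [Or [Or [And [And [And [Not false]] and [Not s]] and [Not s]]] or [And [Not false]]] or [And [Not s]]]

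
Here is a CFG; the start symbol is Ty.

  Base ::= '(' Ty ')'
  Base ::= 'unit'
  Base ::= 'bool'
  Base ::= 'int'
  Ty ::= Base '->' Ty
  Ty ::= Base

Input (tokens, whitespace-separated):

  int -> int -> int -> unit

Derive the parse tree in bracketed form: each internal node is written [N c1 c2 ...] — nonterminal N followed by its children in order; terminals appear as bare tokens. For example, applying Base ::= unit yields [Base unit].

Ty
Base -> Ty
int -> Ty
int -> Base -> Ty
int -> int -> Ty
int -> int -> Base -> Ty
int -> int -> int -> Ty
int -> int -> int -> Base
int -> int -> int -> unit

[Ty [Base int] -> [Ty [Base int] -> [Ty [Base int] -> [Ty [Base unit]]]]]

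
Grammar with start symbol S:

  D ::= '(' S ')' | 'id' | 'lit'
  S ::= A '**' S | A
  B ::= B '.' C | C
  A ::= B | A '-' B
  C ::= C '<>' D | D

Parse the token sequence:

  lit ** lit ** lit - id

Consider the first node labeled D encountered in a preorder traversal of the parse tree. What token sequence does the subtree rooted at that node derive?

[S [A [B [C [D lit]]]] ** [S [A [B [C [D lit]]]] ** [S [A [A [B [C [D lit]]]] - [B [C [D id]]]]]]]

lit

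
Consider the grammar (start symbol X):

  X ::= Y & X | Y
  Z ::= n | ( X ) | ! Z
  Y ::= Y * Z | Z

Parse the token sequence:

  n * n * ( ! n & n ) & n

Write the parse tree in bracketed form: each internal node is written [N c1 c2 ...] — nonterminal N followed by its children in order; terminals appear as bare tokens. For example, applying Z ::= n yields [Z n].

[X [Y [Y [Y [Z n]] * [Z n]] * [Z ( [X [Y [Z ! [Z n]]] & [X [Y [Z n]]]] )]] & [X [Y [Z n]]]]

X
Y & X
Y * Z & X
Y * Z * Z & X
Z * Z * Z & X
n * Z * Z & X
n * n * Z & X
n * n * ( X ) & X
n * n * ( Y & X ) & X
n * n * ( Z & X ) & X
n * n * ( ! Z & X ) & X
n * n * ( ! n & X ) & X
n * n * ( ! n & Y ) & X
n * n * ( ! n & Z ) & X
n * n * ( ! n & n ) & X
n * n * ( ! n & n ) & Y
n * n * ( ! n & n ) & Z
n * n * ( ! n & n ) & n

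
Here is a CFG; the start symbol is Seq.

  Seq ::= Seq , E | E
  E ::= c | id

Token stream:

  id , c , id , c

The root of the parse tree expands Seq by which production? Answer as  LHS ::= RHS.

[Seq [Seq [Seq [Seq [E id]] , [E c]] , [E id]] , [E c]]

Seq ::= Seq , E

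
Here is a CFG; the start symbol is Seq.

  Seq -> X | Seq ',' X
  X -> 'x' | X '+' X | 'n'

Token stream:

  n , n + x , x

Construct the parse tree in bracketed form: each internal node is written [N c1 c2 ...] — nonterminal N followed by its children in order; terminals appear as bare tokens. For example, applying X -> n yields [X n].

[Seq [Seq [Seq [X n]] , [X [X n] + [X x]]] , [X x]]

Seq
Seq , X
Seq , X , X
X , X , X
n , X , X
n , X + X , X
n , n + X , X
n , n + x , X
n , n + x , x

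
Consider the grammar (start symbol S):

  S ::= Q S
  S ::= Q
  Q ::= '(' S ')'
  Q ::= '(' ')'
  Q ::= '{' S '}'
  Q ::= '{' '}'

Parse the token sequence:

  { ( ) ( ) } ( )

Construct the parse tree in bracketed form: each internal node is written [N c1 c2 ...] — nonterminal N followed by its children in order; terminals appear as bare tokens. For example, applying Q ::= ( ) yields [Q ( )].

S
Q S
{ S } S
{ Q S } S
{ ( ) S } S
{ ( ) Q } S
{ ( ) ( ) } S
{ ( ) ( ) } Q
{ ( ) ( ) } ( )

[S [Q { [S [Q ( )] [S [Q ( )]]] }] [S [Q ( )]]]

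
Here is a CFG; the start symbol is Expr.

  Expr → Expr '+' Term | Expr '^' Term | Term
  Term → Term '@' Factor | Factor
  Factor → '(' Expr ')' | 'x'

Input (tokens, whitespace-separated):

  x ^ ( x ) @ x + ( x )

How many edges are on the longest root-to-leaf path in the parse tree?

[Expr [Expr [Expr [Term [Factor x]]] ^ [Term [Term [Factor ( [Expr [Term [Factor x]]] )]] @ [Factor x]]] + [Term [Factor ( [Expr [Term [Factor x]]] )]]]

8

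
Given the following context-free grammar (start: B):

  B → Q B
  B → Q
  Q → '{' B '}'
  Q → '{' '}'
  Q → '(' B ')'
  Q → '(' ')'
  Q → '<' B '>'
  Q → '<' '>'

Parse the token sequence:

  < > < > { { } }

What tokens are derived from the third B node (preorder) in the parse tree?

{ { } }

[B [Q < >] [B [Q < >] [B [Q { [B [Q { }]] }]]]]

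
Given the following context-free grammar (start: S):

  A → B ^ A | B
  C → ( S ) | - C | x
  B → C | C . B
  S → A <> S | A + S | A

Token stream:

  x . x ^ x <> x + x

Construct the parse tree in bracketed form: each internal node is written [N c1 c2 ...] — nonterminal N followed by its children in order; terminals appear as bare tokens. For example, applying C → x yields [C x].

[S [A [B [C x] . [B [C x]]] ^ [A [B [C x]]]] <> [S [A [B [C x]]] + [S [A [B [C x]]]]]]

S
A <> S
B ^ A <> S
C . B ^ A <> S
x . B ^ A <> S
x . C ^ A <> S
x . x ^ A <> S
x . x ^ B <> S
x . x ^ C <> S
x . x ^ x <> S
x . x ^ x <> A + S
x . x ^ x <> B + S
x . x ^ x <> C + S
x . x ^ x <> x + S
x . x ^ x <> x + A
x . x ^ x <> x + B
x . x ^ x <> x + C
x . x ^ x <> x + x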